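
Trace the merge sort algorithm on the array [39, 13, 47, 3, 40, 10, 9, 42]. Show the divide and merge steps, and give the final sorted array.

Merge sort trace:

Split: [39, 13, 47, 3, 40, 10, 9, 42] -> [39, 13, 47, 3] and [40, 10, 9, 42]
  Split: [39, 13, 47, 3] -> [39, 13] and [47, 3]
    Split: [39, 13] -> [39] and [13]
    Merge: [39] + [13] -> [13, 39]
    Split: [47, 3] -> [47] and [3]
    Merge: [47] + [3] -> [3, 47]
  Merge: [13, 39] + [3, 47] -> [3, 13, 39, 47]
  Split: [40, 10, 9, 42] -> [40, 10] and [9, 42]
    Split: [40, 10] -> [40] and [10]
    Merge: [40] + [10] -> [10, 40]
    Split: [9, 42] -> [9] and [42]
    Merge: [9] + [42] -> [9, 42]
  Merge: [10, 40] + [9, 42] -> [9, 10, 40, 42]
Merge: [3, 13, 39, 47] + [9, 10, 40, 42] -> [3, 9, 10, 13, 39, 40, 42, 47]

Final sorted array: [3, 9, 10, 13, 39, 40, 42, 47]

The merge sort proceeds by recursively splitting the array and merging sorted halves.
After all merges, the sorted array is [3, 9, 10, 13, 39, 40, 42, 47].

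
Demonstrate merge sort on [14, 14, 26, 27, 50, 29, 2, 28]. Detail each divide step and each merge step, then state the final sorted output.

Merge sort trace:

Split: [14, 14, 26, 27, 50, 29, 2, 28] -> [14, 14, 26, 27] and [50, 29, 2, 28]
  Split: [14, 14, 26, 27] -> [14, 14] and [26, 27]
    Split: [14, 14] -> [14] and [14]
    Merge: [14] + [14] -> [14, 14]
    Split: [26, 27] -> [26] and [27]
    Merge: [26] + [27] -> [26, 27]
  Merge: [14, 14] + [26, 27] -> [14, 14, 26, 27]
  Split: [50, 29, 2, 28] -> [50, 29] and [2, 28]
    Split: [50, 29] -> [50] and [29]
    Merge: [50] + [29] -> [29, 50]
    Split: [2, 28] -> [2] and [28]
    Merge: [2] + [28] -> [2, 28]
  Merge: [29, 50] + [2, 28] -> [2, 28, 29, 50]
Merge: [14, 14, 26, 27] + [2, 28, 29, 50] -> [2, 14, 14, 26, 27, 28, 29, 50]

Final sorted array: [2, 14, 14, 26, 27, 28, 29, 50]

The merge sort proceeds by recursively splitting the array and merging sorted halves.
After all merges, the sorted array is [2, 14, 14, 26, 27, 28, 29, 50].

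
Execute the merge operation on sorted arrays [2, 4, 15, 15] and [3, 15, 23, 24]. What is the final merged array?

Merging process:

Compare 2 vs 3: take 2 from left. Merged: [2]
Compare 4 vs 3: take 3 from right. Merged: [2, 3]
Compare 4 vs 15: take 4 from left. Merged: [2, 3, 4]
Compare 15 vs 15: take 15 from left. Merged: [2, 3, 4, 15]
Compare 15 vs 15: take 15 from left. Merged: [2, 3, 4, 15, 15]
Append remaining from right: [15, 23, 24]. Merged: [2, 3, 4, 15, 15, 15, 23, 24]

Final merged array: [2, 3, 4, 15, 15, 15, 23, 24]
Total comparisons: 5

The merged array is [2, 3, 4, 15, 15, 15, 23, 24], requiring 5 comparisons. The merge step runs in O(n) time where n is the total number of elements.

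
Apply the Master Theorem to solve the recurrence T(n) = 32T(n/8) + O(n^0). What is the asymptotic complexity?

Master Theorem for T(n) = 32T(n/8) + O(n^0):

a = 32, b = 8, c = 0
log_b(a) = log_8(32) = 1.6667

Case 1: c = 0 < log_8(32) = 1.6667
T(n) = O(n^(log_8 32))

For T(n) = 32T(n/8) + O(n^0): log_8(32) = 1.6667. This is Case 1 of the Master Theorem (c < log_b(a), work dominated by leaves), giving O(n^(log_8 32)).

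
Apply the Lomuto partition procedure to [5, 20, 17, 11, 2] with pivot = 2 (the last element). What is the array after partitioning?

Lomuto partition with pivot = 2:

Initial array: [5, 20, 17, 11, 2]

arr[0]=5 > 2: no swap
arr[1]=20 > 2: no swap
arr[2]=17 > 2: no swap
arr[3]=11 > 2: no swap

Place pivot at position 0: [2, 20, 17, 11, 5]
Pivot position: 0

After partitioning with pivot 2, the array becomes [2, 20, 17, 11, 5]. The pivot is placed at index 0. All elements to the left of the pivot are <= 2, and all elements to the right are > 2.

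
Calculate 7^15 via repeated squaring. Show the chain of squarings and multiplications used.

Computing 7^15 by squaring (build up from 7^1; each line after the first costs one multiplication):

7^1 = 7
7^2 = (7^1)^2 = 7^2 = 49
7^3 = 7 * 7^2 = 7 * 49 = 343
7^6 = (7^3)^2 = 343^2 = 117649
7^7 = 7 * 7^6 = 7 * 117649 = 823543
7^14 = (7^7)^2 = 823543^2 = 678223072849
7^15 = 7 * 7^14 = 7 * 678223072849 = 4747561509943

Result: 4747561509943
Multiplications needed: 6 (6 lines after 7^1)

7^15 = 4747561509943. Using exponentiation by squaring, this requires 6 multiplications. The key idea: if the exponent is even, square the half-power; if odd, multiply by the base once.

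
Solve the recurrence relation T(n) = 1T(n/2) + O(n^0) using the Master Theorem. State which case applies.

Master Theorem for T(n) = 1T(n/2) + O(n^0):

a = 1, b = 2, c = 0
log_b(a) = log_2(1) = 0.0000

Case 2: c = 0 = log_2(1) = 0.0000
T(n) = O(n^0 log n) = O(log n)

For T(n) = 1T(n/2) + O(n^0): log_2(1) = 0.0000. This is Case 2 of the Master Theorem (c = log_b(a), equal work at all levels), giving O(log n).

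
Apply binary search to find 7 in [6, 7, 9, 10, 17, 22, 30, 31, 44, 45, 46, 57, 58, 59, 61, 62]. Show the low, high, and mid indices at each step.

Binary search for 7 in [6, 7, 9, 10, 17, 22, 30, 31, 44, 45, 46, 57, 58, 59, 61, 62]:

lo=0, hi=15, mid=7, arr[mid]=31 -> 31 > 7, search left half
lo=0, hi=6, mid=3, arr[mid]=10 -> 10 > 7, search left half
lo=0, hi=2, mid=1, arr[mid]=7 -> Found target at index 1!

Binary search finds 7 at index 1 after 3 comparisons. The search repeatedly halves the search space by comparing with the middle element.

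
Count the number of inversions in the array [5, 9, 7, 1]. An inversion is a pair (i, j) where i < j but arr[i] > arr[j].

Finding inversions in [5, 9, 7, 1]:

(0, 3): arr[0]=5 > arr[3]=1
(1, 2): arr[1]=9 > arr[2]=7
(1, 3): arr[1]=9 > arr[3]=1
(2, 3): arr[2]=7 > arr[3]=1

Total inversions: 4

The array has 4 inversion(s): (0,3), (1,2), (1,3), (2,3). Each pair (i,j) satisfies i < j and arr[i] > arr[j].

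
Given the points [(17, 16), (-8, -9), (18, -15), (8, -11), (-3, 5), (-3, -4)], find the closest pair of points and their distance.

Computing all pairwise distances among 6 points:

d((17, 16), (-8, -9)) = 35.3553
d((17, 16), (18, -15)) = 31.0161
d((17, 16), (8, -11)) = 28.4605
d((17, 16), (-3, 5)) = 22.8254
d((17, 16), (-3, -4)) = 28.2843
d((-8, -9), (18, -15)) = 26.6833
d((-8, -9), (8, -11)) = 16.1245
d((-8, -9), (-3, 5)) = 14.8661
d((-8, -9), (-3, -4)) = 7.0711 <-- minimum
d((18, -15), (8, -11)) = 10.7703
d((18, -15), (-3, 5)) = 29.0
d((18, -15), (-3, -4)) = 23.7065
d((8, -11), (-3, 5)) = 19.4165
d((8, -11), (-3, -4)) = 13.0384
d((-3, 5), (-3, -4)) = 9.0

Closest pair: (-8, -9) and (-3, -4) with distance 7.0711

The closest pair is (-8, -9) and (-3, -4) with Euclidean distance 7.0711. For 6 points, brute-force pairwise comparison is shown above. For large n, the divide-and-conquer algorithm (sort by x, recurse on halves, check the dividing strip) achieves O(n log n).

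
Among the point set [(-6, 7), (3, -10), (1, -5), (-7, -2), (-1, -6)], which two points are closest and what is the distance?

Computing all pairwise distances among 5 points:

d((-6, 7), (3, -10)) = 19.2354
d((-6, 7), (1, -5)) = 13.8924
d((-6, 7), (-7, -2)) = 9.0554
d((-6, 7), (-1, -6)) = 13.9284
d((3, -10), (1, -5)) = 5.3852
d((3, -10), (-7, -2)) = 12.8062
d((3, -10), (-1, -6)) = 5.6569
d((1, -5), (-7, -2)) = 8.544
d((1, -5), (-1, -6)) = 2.2361 <-- minimum
d((-7, -2), (-1, -6)) = 7.2111

Closest pair: (1, -5) and (-1, -6) with distance 2.2361

The closest pair is (1, -5) and (-1, -6) with Euclidean distance 2.2361. For 5 points, brute-force pairwise comparison is shown above. For large n, the divide-and-conquer algorithm (sort by x, recurse on halves, check the dividing strip) achieves O(n log n).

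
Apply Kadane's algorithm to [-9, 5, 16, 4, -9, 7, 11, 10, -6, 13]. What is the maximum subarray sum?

Using Kadane's algorithm on [-9, 5, 16, 4, -9, 7, 11, 10, -6, 13]:

Scanning through the array:
Position 1 (value 5): max_ending_here = 5, max_so_far = 5
Position 2 (value 16): max_ending_here = 21, max_so_far = 21
Position 3 (value 4): max_ending_here = 25, max_so_far = 25
Position 4 (value -9): max_ending_here = 16, max_so_far = 25
Position 5 (value 7): max_ending_here = 23, max_so_far = 25
Position 6 (value 11): max_ending_here = 34, max_so_far = 34
Position 7 (value 10): max_ending_here = 44, max_so_far = 44
Position 8 (value -6): max_ending_here = 38, max_so_far = 44
Position 9 (value 13): max_ending_here = 51, max_so_far = 51

Maximum subarray: [5, 16, 4, -9, 7, 11, 10, -6, 13]
Maximum sum: 51

The maximum subarray is [5, 16, 4, -9, 7, 11, 10, -6, 13] with sum 51. This subarray runs from index 1 to index 9.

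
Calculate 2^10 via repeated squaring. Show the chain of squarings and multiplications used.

Computing 2^10 by squaring (build up from 2^1; each line after the first costs one multiplication):

2^1 = 2
2^2 = (2^1)^2 = 2^2 = 4
2^4 = (2^2)^2 = 4^2 = 16
2^5 = 2 * 2^4 = 2 * 16 = 32
2^10 = (2^5)^2 = 32^2 = 1024

Result: 1024
Multiplications needed: 4 (4 lines after 2^1)

2^10 = 1024. Using exponentiation by squaring, this requires 4 multiplications. The key idea: if the exponent is even, square the half-power; if odd, multiply by the base once.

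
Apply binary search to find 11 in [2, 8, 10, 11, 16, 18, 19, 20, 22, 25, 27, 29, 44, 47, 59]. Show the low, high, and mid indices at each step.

Binary search for 11 in [2, 8, 10, 11, 16, 18, 19, 20, 22, 25, 27, 29, 44, 47, 59]:

lo=0, hi=14, mid=7, arr[mid]=20 -> 20 > 11, search left half
lo=0, hi=6, mid=3, arr[mid]=11 -> Found target at index 3!

Binary search finds 11 at index 3 after 2 comparisons. The search repeatedly halves the search space by comparing with the middle element.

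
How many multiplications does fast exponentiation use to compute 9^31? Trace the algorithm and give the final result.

Computing 9^31 by squaring (build up from 9^1; each line after the first costs one multiplication):

9^1 = 9
9^2 = (9^1)^2 = 9^2 = 81
9^3 = 9 * 9^2 = 9 * 81 = 729
9^6 = (9^3)^2 = 729^2 = 531441
9^7 = 9 * 9^6 = 9 * 531441 = 4782969
9^14 = (9^7)^2 = 4782969^2 = 22876792454961
9^15 = 9 * 9^14 = 9 * 22876792454961 = 205891132094649
9^30 = (9^15)^2 = 205891132094649^2 = 42391158275216203514294433201
9^31 = 9 * 9^30 = 9 * 42391158275216203514294433201 = 381520424476945831628649898809

Result: 381520424476945831628649898809
Multiplications needed: 8 (8 lines after 9^1)

9^31 = 381520424476945831628649898809. Using exponentiation by squaring, this requires 8 multiplications. The key idea: if the exponent is even, square the half-power; if odd, multiply by the base once.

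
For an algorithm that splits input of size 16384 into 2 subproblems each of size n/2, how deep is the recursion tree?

For divide and conquer with division factor 2:

Problem sizes at each level:
Level 0: 16384
Level 1: 8192
Level 2: 4096
Level 3: 2048
Level 4: 1024
Level 5: 512
Level 6: 256
Level 7: 128
Level 8: 64
Level 9: 32
Level 10: 16
Level 11: 8
Level 12: 4
Level 13: 2
Level 14: 1

The root is level 0 and the size-1 base case is level 14 (the tree spans levels 0 through 14, i.e. 15 levels counting the root), so the depth is the number of divisions: log_2(16384) = 14

The recursion tree depth is log_2(16384) = 14. At each level, the problem size is divided by 2, so it takes 14 divisions to reduce to a base case of size 1. The algorithm makes 2 recursive calls at each level.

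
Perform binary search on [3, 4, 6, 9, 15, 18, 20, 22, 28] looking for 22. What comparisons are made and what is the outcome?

Binary search for 22 in [3, 4, 6, 9, 15, 18, 20, 22, 28]:

lo=0, hi=8, mid=4, arr[mid]=15 -> 15 < 22, search right half
lo=5, hi=8, mid=6, arr[mid]=20 -> 20 < 22, search right half
lo=7, hi=8, mid=7, arr[mid]=22 -> Found target at index 7!

Binary search finds 22 at index 7 after 3 comparisons. The search repeatedly halves the search space by comparing with the middle element.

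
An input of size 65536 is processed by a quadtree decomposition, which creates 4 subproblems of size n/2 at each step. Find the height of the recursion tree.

For divide and conquer with division factor 2:

Problem sizes at each level:
Level 0: 65536
Level 1: 32768
Level 2: 16384
Level 3: 8192
Level 4: 4096
Level 5: 2048
Level 6: 1024
Level 7: 512
Level 8: 256
Level 9: 128
Level 10: 64
Level 11: 32
Level 12: 16
Level 13: 8
Level 14: 4
Level 15: 2
Level 16: 1

The root is level 0 and the size-1 base case is level 16 (the tree spans levels 0 through 16, i.e. 17 levels counting the root), so the depth is the number of divisions: log_2(65536) = 16

The recursion tree depth is log_2(65536) = 16. At each level, the problem size is divided by 2, so it takes 16 divisions to reduce to a base case of size 1. The algorithm makes 4 recursive calls at each level.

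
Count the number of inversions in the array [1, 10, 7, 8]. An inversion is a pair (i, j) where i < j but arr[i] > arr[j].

Finding inversions in [1, 10, 7, 8]:

(1, 2): arr[1]=10 > arr[2]=7
(1, 3): arr[1]=10 > arr[3]=8

Total inversions: 2

The array has 2 inversion(s): (1,2), (1,3). Each pair (i,j) satisfies i < j and arr[i] > arr[j].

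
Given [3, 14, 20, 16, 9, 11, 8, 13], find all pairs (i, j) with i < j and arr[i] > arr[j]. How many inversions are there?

Finding inversions in [3, 14, 20, 16, 9, 11, 8, 13]:

(1, 4): arr[1]=14 > arr[4]=9
(1, 5): arr[1]=14 > arr[5]=11
(1, 6): arr[1]=14 > arr[6]=8
(1, 7): arr[1]=14 > arr[7]=13
(2, 3): arr[2]=20 > arr[3]=16
(2, 4): arr[2]=20 > arr[4]=9
(2, 5): arr[2]=20 > arr[5]=11
(2, 6): arr[2]=20 > arr[6]=8
(2, 7): arr[2]=20 > arr[7]=13
(3, 4): arr[3]=16 > arr[4]=9
(3, 5): arr[3]=16 > arr[5]=11
(3, 6): arr[3]=16 > arr[6]=8
(3, 7): arr[3]=16 > arr[7]=13
(4, 6): arr[4]=9 > arr[6]=8
(5, 6): arr[5]=11 > arr[6]=8

Total inversions: 15

The array has 15 inversion(s): (1,4), (1,5), (1,6), (1,7), (2,3), (2,4), (2,5), (2,6), (2,7), (3,4), (3,5), (3,6), (3,7), (4,6), (5,6). Each pair (i,j) satisfies i < j and arr[i] > arr[j].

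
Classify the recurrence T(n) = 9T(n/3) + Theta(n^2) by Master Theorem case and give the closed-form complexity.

Master Theorem for T(n) = 9T(n/3) + O(n^2):

a = 9, b = 3, c = 2
log_b(a) = log_3(9) = 2.0000

Case 2: c = 2 = log_3(9) = 2.0000
T(n) = O(n^2 log n) = O(n^2 log n)

For T(n) = 9T(n/3) + O(n^2): log_3(9) = 2.0000. This is Case 2 of the Master Theorem (c = log_b(a), equal work at all levels), giving O(n^2 log n).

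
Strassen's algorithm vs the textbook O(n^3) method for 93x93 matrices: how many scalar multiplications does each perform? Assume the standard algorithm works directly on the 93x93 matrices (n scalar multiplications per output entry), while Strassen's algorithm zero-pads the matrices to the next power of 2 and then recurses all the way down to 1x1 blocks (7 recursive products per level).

Matrix multiplication for 93x93 matrices:

Strassen's algorithm requires power-of-2 dimensions. Pad 93x93 to 128x128 (next power of 2).

Standard algorithm: 93^3 = 804357 multiplications
Strassen's algorithm: 7^(log2(128)) = 7^7 = 823543 multiplications
Difference: 804357 - 823543 = -19186 (Strassen uses MORE here due to padding overhead — for small or just-over-power-of-2 n, padding can outweigh the per-level savings)

Standard: 804357 multiplications (93^3). Strassen: 823543 multiplications (7^7, after padding to 128x128). Strassen reduces 8 recursive multiplications to 7 at each level.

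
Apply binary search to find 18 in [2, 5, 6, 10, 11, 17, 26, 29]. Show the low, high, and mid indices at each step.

Binary search for 18 in [2, 5, 6, 10, 11, 17, 26, 29]:

lo=0, hi=7, mid=3, arr[mid]=10 -> 10 < 18, search right half
lo=4, hi=7, mid=5, arr[mid]=17 -> 17 < 18, search right half
lo=6, hi=7, mid=6, arr[mid]=26 -> 26 > 18, search left half
lo=6 > hi=5, target 18 not found

Binary search determines that 18 is not in the array after 3 comparisons. The search space was exhausted without finding the target.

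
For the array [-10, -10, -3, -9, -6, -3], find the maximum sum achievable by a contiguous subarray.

Using Kadane's algorithm on [-10, -10, -3, -9, -6, -3]:

Scanning through the array:
Position 1 (value -10): max_ending_here = -10, max_so_far = -10
Position 2 (value -3): max_ending_here = -3, max_so_far = -3
Position 3 (value -9): max_ending_here = -9, max_so_far = -3
Position 4 (value -6): max_ending_here = -6, max_so_far = -3
Position 5 (value -3): max_ending_here = -3, max_so_far = -3

Maximum subarray: [-3]
Maximum sum: -3

The maximum subarray is [-3] with sum -3. This subarray runs from index 2 to index 2.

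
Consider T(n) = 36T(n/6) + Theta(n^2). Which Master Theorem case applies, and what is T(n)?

Master Theorem for T(n) = 36T(n/6) + O(n^2):

a = 36, b = 6, c = 2
log_b(a) = log_6(36) = 2.0000

Case 2: c = 2 = log_6(36) = 2.0000
T(n) = O(n^2 log n) = O(n^2 log n)

For T(n) = 36T(n/6) + O(n^2): log_6(36) = 2.0000. This is Case 2 of the Master Theorem (c = log_b(a), equal work at all levels), giving O(n^2 log n).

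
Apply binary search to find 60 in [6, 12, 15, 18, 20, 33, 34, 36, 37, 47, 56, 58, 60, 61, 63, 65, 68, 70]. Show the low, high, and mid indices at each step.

Binary search for 60 in [6, 12, 15, 18, 20, 33, 34, 36, 37, 47, 56, 58, 60, 61, 63, 65, 68, 70]:

lo=0, hi=17, mid=8, arr[mid]=37 -> 37 < 60, search right half
lo=9, hi=17, mid=13, arr[mid]=61 -> 61 > 60, search left half
lo=9, hi=12, mid=10, arr[mid]=56 -> 56 < 60, search right half
lo=11, hi=12, mid=11, arr[mid]=58 -> 58 < 60, search right half
lo=12, hi=12, mid=12, arr[mid]=60 -> Found target at index 12!

Binary search finds 60 at index 12 after 5 comparisons. The search repeatedly halves the search space by comparing with the middle element.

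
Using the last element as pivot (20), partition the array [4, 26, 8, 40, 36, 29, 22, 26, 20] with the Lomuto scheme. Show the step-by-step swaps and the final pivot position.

Lomuto partition with pivot = 20:

Initial array: [4, 26, 8, 40, 36, 29, 22, 26, 20]

arr[0]=4 <= 20: swap with position 0, array becomes [4, 26, 8, 40, 36, 29, 22, 26, 20]
arr[1]=26 > 20: no swap
arr[2]=8 <= 20: swap with position 1, array becomes [4, 8, 26, 40, 36, 29, 22, 26, 20]
arr[3]=40 > 20: no swap
arr[4]=36 > 20: no swap
arr[5]=29 > 20: no swap
arr[6]=22 > 20: no swap
arr[7]=26 > 20: no swap

Place pivot at position 2: [4, 8, 20, 40, 36, 29, 22, 26, 26]
Pivot position: 2

After partitioning with pivot 20, the array becomes [4, 8, 20, 40, 36, 29, 22, 26, 26]. The pivot is placed at index 2. All elements to the left of the pivot are <= 20, and all elements to the right are > 20.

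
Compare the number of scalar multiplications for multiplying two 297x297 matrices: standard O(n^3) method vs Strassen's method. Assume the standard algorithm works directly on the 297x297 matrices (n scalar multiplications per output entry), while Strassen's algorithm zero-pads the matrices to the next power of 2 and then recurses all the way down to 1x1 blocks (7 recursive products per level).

Matrix multiplication for 297x297 matrices:

Strassen's algorithm requires power-of-2 dimensions. Pad 297x297 to 512x512 (next power of 2).

Standard algorithm: 297^3 = 26198073 multiplications
Strassen's algorithm: 7^(log2(512)) = 7^9 = 40353607 multiplications
Difference: 26198073 - 40353607 = -14155534 (Strassen uses MORE here due to padding overhead — for small or just-over-power-of-2 n, padding can outweigh the per-level savings)

Standard: 26198073 multiplications (297^3). Strassen: 40353607 multiplications (7^9, after padding to 512x512). Strassen reduces 8 recursive multiplications to 7 at each level.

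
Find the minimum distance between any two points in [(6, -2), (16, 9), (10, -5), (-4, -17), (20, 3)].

Computing all pairwise distances among 5 points:

d((6, -2), (16, 9)) = 14.8661
d((6, -2), (10, -5)) = 5.0 <-- minimum
d((6, -2), (-4, -17)) = 18.0278
d((6, -2), (20, 3)) = 14.8661
d((16, 9), (10, -5)) = 15.2315
d((16, 9), (-4, -17)) = 32.8024
d((16, 9), (20, 3)) = 7.2111
d((10, -5), (-4, -17)) = 18.4391
d((10, -5), (20, 3)) = 12.8062
d((-4, -17), (20, 3)) = 31.241

Closest pair: (6, -2) and (10, -5) with distance 5.0

The closest pair is (6, -2) and (10, -5) with Euclidean distance 5.0. For 5 points, brute-force pairwise comparison is shown above. For large n, the divide-and-conquer algorithm (sort by x, recurse on halves, check the dividing strip) achieves O(n log n).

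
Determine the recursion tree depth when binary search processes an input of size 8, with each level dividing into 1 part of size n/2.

For divide and conquer with division factor 2:

Problem sizes at each level:
Level 0: 8
Level 1: 4
Level 2: 2
Level 3: 1

The root is level 0 and the size-1 base case is level 3 (the tree spans levels 0 through 3, i.e. 4 levels counting the root), so the depth is the number of divisions: log_2(8) = 3

The recursion tree depth is log_2(8) = 3. At each level, the problem size is divided by 2, so it takes 3 divisions to reduce to a base case of size 1. The algorithm makes 1 recursive call at each level.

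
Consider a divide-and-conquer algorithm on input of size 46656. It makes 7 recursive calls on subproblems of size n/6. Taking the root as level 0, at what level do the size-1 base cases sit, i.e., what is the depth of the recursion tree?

For divide and conquer with division factor 6:

Problem sizes at each level:
Level 0: 46656
Level 1: 7776
Level 2: 1296
Level 3: 216
Level 4: 36
Level 5: 6
Level 6: 1

The root is level 0 and the size-1 base case is level 6 (the tree spans levels 0 through 6, i.e. 7 levels counting the root), so the depth is the number of divisions: log_6(46656) = 6

The recursion tree depth is log_6(46656) = 6. At each level, the problem size is divided by 6, so it takes 6 divisions to reduce to a base case of size 1. The algorithm makes 7 recursive calls at each level.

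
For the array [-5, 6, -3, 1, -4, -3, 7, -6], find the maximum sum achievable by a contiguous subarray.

Using Kadane's algorithm on [-5, 6, -3, 1, -4, -3, 7, -6]:

Scanning through the array:
Position 1 (value 6): max_ending_here = 6, max_so_far = 6
Position 2 (value -3): max_ending_here = 3, max_so_far = 6
Position 3 (value 1): max_ending_here = 4, max_so_far = 6
Position 4 (value -4): max_ending_here = 0, max_so_far = 6
Position 5 (value -3): max_ending_here = -3, max_so_far = 6
Position 6 (value 7): max_ending_here = 7, max_so_far = 7
Position 7 (value -6): max_ending_here = 1, max_so_far = 7

Maximum subarray: [7]
Maximum sum: 7

The maximum subarray is [7] with sum 7. This subarray runs from index 6 to index 6.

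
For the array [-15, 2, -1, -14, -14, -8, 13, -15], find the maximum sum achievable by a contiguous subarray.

Using Kadane's algorithm on [-15, 2, -1, -14, -14, -8, 13, -15]:

Scanning through the array:
Position 1 (value 2): max_ending_here = 2, max_so_far = 2
Position 2 (value -1): max_ending_here = 1, max_so_far = 2
Position 3 (value -14): max_ending_here = -13, max_so_far = 2
Position 4 (value -14): max_ending_here = -14, max_so_far = 2
Position 5 (value -8): max_ending_here = -8, max_so_far = 2
Position 6 (value 13): max_ending_here = 13, max_so_far = 13
Position 7 (value -15): max_ending_here = -2, max_so_far = 13

Maximum subarray: [13]
Maximum sum: 13

The maximum subarray is [13] with sum 13. This subarray runs from index 6 to index 6.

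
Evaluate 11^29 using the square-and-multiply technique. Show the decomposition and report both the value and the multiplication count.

Computing 11^29 by squaring (build up from 11^1; each line after the first costs one multiplication):

11^1 = 11
11^2 = (11^1)^2 = 11^2 = 121
11^3 = 11 * 11^2 = 11 * 121 = 1331
11^6 = (11^3)^2 = 1331^2 = 1771561
11^7 = 11 * 11^6 = 11 * 1771561 = 19487171
11^14 = (11^7)^2 = 19487171^2 = 379749833583241
11^28 = (11^14)^2 = 379749833583241^2 = 144209936106499234037676064081
11^29 = 11 * 11^28 = 11 * 144209936106499234037676064081 = 1586309297171491574414436704891

Result: 1586309297171491574414436704891
Multiplications needed: 7 (7 lines after 11^1)

11^29 = 1586309297171491574414436704891. Using exponentiation by squaring, this requires 7 multiplications. The key idea: if the exponent is even, square the half-power; if odd, multiply by the base once.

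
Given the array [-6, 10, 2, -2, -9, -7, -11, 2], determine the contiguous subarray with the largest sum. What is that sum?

Using Kadane's algorithm on [-6, 10, 2, -2, -9, -7, -11, 2]:

Scanning through the array:
Position 1 (value 10): max_ending_here = 10, max_so_far = 10
Position 2 (value 2): max_ending_here = 12, max_so_far = 12
Position 3 (value -2): max_ending_here = 10, max_so_far = 12
Position 4 (value -9): max_ending_here = 1, max_so_far = 12
Position 5 (value -7): max_ending_here = -6, max_so_far = 12
Position 6 (value -11): max_ending_here = -11, max_so_far = 12
Position 7 (value 2): max_ending_here = 2, max_so_far = 12

Maximum subarray: [10, 2]
Maximum sum: 12

The maximum subarray is [10, 2] with sum 12. This subarray runs from index 1 to index 2.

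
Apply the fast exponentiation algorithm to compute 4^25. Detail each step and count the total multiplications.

Computing 4^25 by squaring (build up from 4^1; each line after the first costs one multiplication):

4^1 = 4
4^2 = (4^1)^2 = 4^2 = 16
4^3 = 4 * 4^2 = 4 * 16 = 64
4^6 = (4^3)^2 = 64^2 = 4096
4^12 = (4^6)^2 = 4096^2 = 16777216
4^24 = (4^12)^2 = 16777216^2 = 281474976710656
4^25 = 4 * 4^24 = 4 * 281474976710656 = 1125899906842624

Result: 1125899906842624
Multiplications needed: 6 (6 lines after 4^1)

4^25 = 1125899906842624. Using exponentiation by squaring, this requires 6 multiplications. The key idea: if the exponent is even, square the half-power; if odd, multiply by the base once.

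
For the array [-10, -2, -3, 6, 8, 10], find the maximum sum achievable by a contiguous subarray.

Using Kadane's algorithm on [-10, -2, -3, 6, 8, 10]:

Scanning through the array:
Position 1 (value -2): max_ending_here = -2, max_so_far = -2
Position 2 (value -3): max_ending_here = -3, max_so_far = -2
Position 3 (value 6): max_ending_here = 6, max_so_far = 6
Position 4 (value 8): max_ending_here = 14, max_so_far = 14
Position 5 (value 10): max_ending_here = 24, max_so_far = 24

Maximum subarray: [6, 8, 10]
Maximum sum: 24

The maximum subarray is [6, 8, 10] with sum 24. This subarray runs from index 3 to index 5.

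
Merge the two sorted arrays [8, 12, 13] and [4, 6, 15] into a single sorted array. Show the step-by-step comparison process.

Merging process:

Compare 8 vs 4: take 4 from right. Merged: [4]
Compare 8 vs 6: take 6 from right. Merged: [4, 6]
Compare 8 vs 15: take 8 from left. Merged: [4, 6, 8]
Compare 12 vs 15: take 12 from left. Merged: [4, 6, 8, 12]
Compare 13 vs 15: take 13 from left. Merged: [4, 6, 8, 12, 13]
Append remaining from right: [15]. Merged: [4, 6, 8, 12, 13, 15]

Final merged array: [4, 6, 8, 12, 13, 15]
Total comparisons: 5

The merged array is [4, 6, 8, 12, 13, 15], requiring 5 comparisons. The merge step runs in O(n) time where n is the total number of elements.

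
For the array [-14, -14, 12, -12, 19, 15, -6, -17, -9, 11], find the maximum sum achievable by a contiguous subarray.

Using Kadane's algorithm on [-14, -14, 12, -12, 19, 15, -6, -17, -9, 11]:

Scanning through the array:
Position 1 (value -14): max_ending_here = -14, max_so_far = -14
Position 2 (value 12): max_ending_here = 12, max_so_far = 12
Position 3 (value -12): max_ending_here = 0, max_so_far = 12
Position 4 (value 19): max_ending_here = 19, max_so_far = 19
Position 5 (value 15): max_ending_here = 34, max_so_far = 34
Position 6 (value -6): max_ending_here = 28, max_so_far = 34
Position 7 (value -17): max_ending_here = 11, max_so_far = 34
Position 8 (value -9): max_ending_here = 2, max_so_far = 34
Position 9 (value 11): max_ending_here = 13, max_so_far = 34

Maximum subarray: [12, -12, 19, 15]
Maximum sum: 34

The maximum subarray is [12, -12, 19, 15] with sum 34. This subarray runs from index 2 to index 5.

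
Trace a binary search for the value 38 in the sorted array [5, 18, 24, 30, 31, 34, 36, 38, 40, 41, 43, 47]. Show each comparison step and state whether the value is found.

Binary search for 38 in [5, 18, 24, 30, 31, 34, 36, 38, 40, 41, 43, 47]:

lo=0, hi=11, mid=5, arr[mid]=34 -> 34 < 38, search right half
lo=6, hi=11, mid=8, arr[mid]=40 -> 40 > 38, search left half
lo=6, hi=7, mid=6, arr[mid]=36 -> 36 < 38, search right half
lo=7, hi=7, mid=7, arr[mid]=38 -> Found target at index 7!

Binary search finds 38 at index 7 after 4 comparisons. The search repeatedly halves the search space by comparing with the middle element.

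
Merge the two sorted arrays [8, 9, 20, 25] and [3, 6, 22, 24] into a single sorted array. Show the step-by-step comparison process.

Merging process:

Compare 8 vs 3: take 3 from right. Merged: [3]
Compare 8 vs 6: take 6 from right. Merged: [3, 6]
Compare 8 vs 22: take 8 from left. Merged: [3, 6, 8]
Compare 9 vs 22: take 9 from left. Merged: [3, 6, 8, 9]
Compare 20 vs 22: take 20 from left. Merged: [3, 6, 8, 9, 20]
Compare 25 vs 22: take 22 from right. Merged: [3, 6, 8, 9, 20, 22]
Compare 25 vs 24: take 24 from right. Merged: [3, 6, 8, 9, 20, 22, 24]
Append remaining from left: [25]. Merged: [3, 6, 8, 9, 20, 22, 24, 25]

Final merged array: [3, 6, 8, 9, 20, 22, 24, 25]
Total comparisons: 7

The merged array is [3, 6, 8, 9, 20, 22, 24, 25], requiring 7 comparisons. The merge step runs in O(n) time where n is the total number of elements.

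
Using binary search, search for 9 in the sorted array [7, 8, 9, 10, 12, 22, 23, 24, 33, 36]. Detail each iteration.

Binary search for 9 in [7, 8, 9, 10, 12, 22, 23, 24, 33, 36]:

lo=0, hi=9, mid=4, arr[mid]=12 -> 12 > 9, search left half
lo=0, hi=3, mid=1, arr[mid]=8 -> 8 < 9, search right half
lo=2, hi=3, mid=2, arr[mid]=9 -> Found target at index 2!

Binary search finds 9 at index 2 after 3 comparisons. The search repeatedly halves the search space by comparing with the middle element.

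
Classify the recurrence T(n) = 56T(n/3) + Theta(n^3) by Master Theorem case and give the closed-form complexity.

Master Theorem for T(n) = 56T(n/3) + O(n^3):

a = 56, b = 3, c = 3
log_b(a) = log_3(56) = 3.6640

Case 1: c = 3 < log_3(56) = 3.6640
T(n) = O(n^(log_3 56))

For T(n) = 56T(n/3) + O(n^3): log_3(56) = 3.6640. This is Case 1 of the Master Theorem (c < log_b(a), work dominated by leaves), giving O(n^(log_3 56)).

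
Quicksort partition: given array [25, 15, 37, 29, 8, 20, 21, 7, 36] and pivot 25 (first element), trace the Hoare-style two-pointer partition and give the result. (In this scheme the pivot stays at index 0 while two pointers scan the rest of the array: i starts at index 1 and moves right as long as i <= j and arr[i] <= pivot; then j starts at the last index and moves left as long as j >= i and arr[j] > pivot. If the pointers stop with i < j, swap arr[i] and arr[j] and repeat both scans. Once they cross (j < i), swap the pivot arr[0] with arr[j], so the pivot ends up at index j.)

Hoare-style two-pointer partition with pivot = 25:

Initial array: [25, 15, 37, 29, 8, 20, 21, 7, 36]

Pointers start at i = 1, j = 8.
i stops at index 2 (arr[2]=37 > 25), j stops at index 7 (arr[7]=7 <= 25): swap arr[2] and arr[7], array becomes [25, 15, 7, 29, 8, 20, 21, 37, 36]
i stops at index 3 (arr[3]=29 > 25), j stops at index 6 (arr[6]=21 <= 25): swap arr[3] and arr[6], array becomes [25, 15, 7, 21, 8, 20, 29, 37, 36]
i ends at 6, j ends at 5: the pointers have crossed (j < i), so scanning stops.

Swap pivot arr[0] with arr[5] to place pivot at position 5: [20, 15, 7, 21, 8, 25, 29, 37, 36]
Pivot position: 5

After partitioning with pivot 25, the array becomes [20, 15, 7, 21, 8, 25, 29, 37, 36]. The pivot is placed at index 5. All elements to the left of the pivot are <= 25, and all elements to the right are > 25.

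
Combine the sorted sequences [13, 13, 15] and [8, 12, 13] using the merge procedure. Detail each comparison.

Merging process:

Compare 13 vs 8: take 8 from right. Merged: [8]
Compare 13 vs 12: take 12 from right. Merged: [8, 12]
Compare 13 vs 13: take 13 from left. Merged: [8, 12, 13]
Compare 13 vs 13: take 13 from left. Merged: [8, 12, 13, 13]
Compare 15 vs 13: take 13 from right. Merged: [8, 12, 13, 13, 13]
Append remaining from left: [15]. Merged: [8, 12, 13, 13, 13, 15]

Final merged array: [8, 12, 13, 13, 13, 15]
Total comparisons: 5

The merged array is [8, 12, 13, 13, 13, 15], requiring 5 comparisons. The merge step runs in O(n) time where n is the total number of elements.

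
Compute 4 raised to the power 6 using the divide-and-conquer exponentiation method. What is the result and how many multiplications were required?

Computing 4^6 by squaring (build up from 4^1; each line after the first costs one multiplication):

4^1 = 4
4^2 = (4^1)^2 = 4^2 = 16
4^3 = 4 * 4^2 = 4 * 16 = 64
4^6 = (4^3)^2 = 64^2 = 4096

Result: 4096
Multiplications needed: 3 (3 lines after 4^1)

4^6 = 4096. Using exponentiation by squaring, this requires 3 multiplications. The key idea: if the exponent is even, square the half-power; if odd, multiply by the base once.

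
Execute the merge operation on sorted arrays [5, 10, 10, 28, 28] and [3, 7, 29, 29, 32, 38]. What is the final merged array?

Merging process:

Compare 5 vs 3: take 3 from right. Merged: [3]
Compare 5 vs 7: take 5 from left. Merged: [3, 5]
Compare 10 vs 7: take 7 from right. Merged: [3, 5, 7]
Compare 10 vs 29: take 10 from left. Merged: [3, 5, 7, 10]
Compare 10 vs 29: take 10 from left. Merged: [3, 5, 7, 10, 10]
Compare 28 vs 29: take 28 from left. Merged: [3, 5, 7, 10, 10, 28]
Compare 28 vs 29: take 28 from left. Merged: [3, 5, 7, 10, 10, 28, 28]
Append remaining from right: [29, 29, 32, 38]. Merged: [3, 5, 7, 10, 10, 28, 28, 29, 29, 32, 38]

Final merged array: [3, 5, 7, 10, 10, 28, 28, 29, 29, 32, 38]
Total comparisons: 7

The merged array is [3, 5, 7, 10, 10, 28, 28, 29, 29, 32, 38], requiring 7 comparisons. The merge step runs in O(n) time where n is the total number of elements.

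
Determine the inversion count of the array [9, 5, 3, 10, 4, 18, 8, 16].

Finding inversions in [9, 5, 3, 10, 4, 18, 8, 16]:

(0, 1): arr[0]=9 > arr[1]=5
(0, 2): arr[0]=9 > arr[2]=3
(0, 4): arr[0]=9 > arr[4]=4
(0, 6): arr[0]=9 > arr[6]=8
(1, 2): arr[1]=5 > arr[2]=3
(1, 4): arr[1]=5 > arr[4]=4
(3, 4): arr[3]=10 > arr[4]=4
(3, 6): arr[3]=10 > arr[6]=8
(5, 6): arr[5]=18 > arr[6]=8
(5, 7): arr[5]=18 > arr[7]=16

Total inversions: 10

The array has 10 inversion(s): (0,1), (0,2), (0,4), (0,6), (1,2), (1,4), (3,4), (3,6), (5,6), (5,7). Each pair (i,j) satisfies i < j and arr[i] > arr[j].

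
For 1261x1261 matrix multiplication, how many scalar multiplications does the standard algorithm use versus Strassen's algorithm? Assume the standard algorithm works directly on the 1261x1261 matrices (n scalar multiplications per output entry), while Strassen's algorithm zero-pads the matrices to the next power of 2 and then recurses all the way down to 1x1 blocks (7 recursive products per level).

Matrix multiplication for 1261x1261 matrices:

Strassen's algorithm requires power-of-2 dimensions. Pad 1261x1261 to 2048x2048 (next power of 2).

Standard algorithm: 1261^3 = 2005142581 multiplications
Strassen's algorithm: 7^(log2(2048)) = 7^11 = 1977326743 multiplications
Savings: 2005142581 - 1977326743 = 27815838 multiplications

Standard: 2005142581 multiplications (1261^3). Strassen: 1977326743 multiplications (7^11, after padding to 2048x2048). Strassen reduces 8 recursive multiplications to 7 at each level.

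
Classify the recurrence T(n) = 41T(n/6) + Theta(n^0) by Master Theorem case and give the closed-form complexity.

Master Theorem for T(n) = 41T(n/6) + O(n^0):

a = 41, b = 6, c = 0
log_b(a) = log_6(41) = 2.0726

Case 1: c = 0 < log_6(41) = 2.0726
T(n) = O(n^(log_6 41))

For T(n) = 41T(n/6) + O(n^0): log_6(41) = 2.0726. This is Case 1 of the Master Theorem (c < log_b(a), work dominated by leaves), giving O(n^(log_6 41)).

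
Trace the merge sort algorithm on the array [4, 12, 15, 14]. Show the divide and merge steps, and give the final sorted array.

Merge sort trace:

Split: [4, 12, 15, 14] -> [4, 12] and [15, 14]
  Split: [4, 12] -> [4] and [12]
  Merge: [4] + [12] -> [4, 12]
  Split: [15, 14] -> [15] and [14]
  Merge: [15] + [14] -> [14, 15]
Merge: [4, 12] + [14, 15] -> [4, 12, 14, 15]

Final sorted array: [4, 12, 14, 15]

The merge sort proceeds by recursively splitting the array and merging sorted halves.
After all merges, the sorted array is [4, 12, 14, 15].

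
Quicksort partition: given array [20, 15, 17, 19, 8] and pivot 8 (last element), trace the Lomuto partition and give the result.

Lomuto partition with pivot = 8:

Initial array: [20, 15, 17, 19, 8]

arr[0]=20 > 8: no swap
arr[1]=15 > 8: no swap
arr[2]=17 > 8: no swap
arr[3]=19 > 8: no swap

Place pivot at position 0: [8, 15, 17, 19, 20]
Pivot position: 0

After partitioning with pivot 8, the array becomes [8, 15, 17, 19, 20]. The pivot is placed at index 0. All elements to the left of the pivot are <= 8, and all elements to the right are > 8.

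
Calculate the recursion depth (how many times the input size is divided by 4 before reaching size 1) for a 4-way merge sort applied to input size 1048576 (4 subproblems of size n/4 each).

For divide and conquer with division factor 4:

Problem sizes at each level:
Level 0: 1048576
Level 1: 262144
Level 2: 65536
Level 3: 16384
Level 4: 4096
Level 5: 1024
Level 6: 256
Level 7: 64
Level 8: 16
Level 9: 4
Level 10: 1

The root is level 0 and the size-1 base case is level 10 (the tree spans levels 0 through 10, i.e. 11 levels counting the root), so the depth is the number of divisions: log_4(1048576) = 10

The recursion tree depth is log_4(1048576) = 10. At each level, the problem size is divided by 4, so it takes 10 divisions to reduce to a base case of size 1. The algorithm makes 4 recursive calls at each level.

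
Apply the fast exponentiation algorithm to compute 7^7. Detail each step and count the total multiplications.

Computing 7^7 by squaring (build up from 7^1; each line after the first costs one multiplication):

7^1 = 7
7^2 = (7^1)^2 = 7^2 = 49
7^3 = 7 * 7^2 = 7 * 49 = 343
7^6 = (7^3)^2 = 343^2 = 117649
7^7 = 7 * 7^6 = 7 * 117649 = 823543

Result: 823543
Multiplications needed: 4 (4 lines after 7^1)

7^7 = 823543. Using exponentiation by squaring, this requires 4 multiplications. The key idea: if the exponent is even, square the half-power; if odd, multiply by the base once.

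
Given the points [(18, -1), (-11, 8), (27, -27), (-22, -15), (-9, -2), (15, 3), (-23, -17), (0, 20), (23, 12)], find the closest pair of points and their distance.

Computing all pairwise distances among 9 points:

d((18, -1), (-11, 8)) = 30.3645
d((18, -1), (27, -27)) = 27.5136
d((18, -1), (-22, -15)) = 42.3792
d((18, -1), (-9, -2)) = 27.0185
d((18, -1), (15, 3)) = 5.0
d((18, -1), (-23, -17)) = 44.0114
d((18, -1), (0, 20)) = 27.6586
d((18, -1), (23, 12)) = 13.9284
d((-11, 8), (27, -27)) = 51.6624
d((-11, 8), (-22, -15)) = 25.4951
d((-11, 8), (-9, -2)) = 10.198
d((-11, 8), (15, 3)) = 26.4764
d((-11, 8), (-23, -17)) = 27.7308
d((-11, 8), (0, 20)) = 16.2788
d((-11, 8), (23, 12)) = 34.2345
d((27, -27), (-22, -15)) = 50.448
d((27, -27), (-9, -2)) = 43.8292
d((27, -27), (15, 3)) = 32.311
d((27, -27), (-23, -17)) = 50.9902
d((27, -27), (0, 20)) = 54.2033
d((27, -27), (23, 12)) = 39.2046
d((-22, -15), (-9, -2)) = 18.3848
d((-22, -15), (15, 3)) = 41.1461
d((-22, -15), (-23, -17)) = 2.2361 <-- minimum
d((-22, -15), (0, 20)) = 41.3401
d((-22, -15), (23, 12)) = 52.4786
d((-9, -2), (15, 3)) = 24.5153
d((-9, -2), (-23, -17)) = 20.5183
d((-9, -2), (0, 20)) = 23.7697
d((-9, -2), (23, 12)) = 34.9285
d((15, 3), (-23, -17)) = 42.9418
d((15, 3), (0, 20)) = 22.6716
d((15, 3), (23, 12)) = 12.0416
d((-23, -17), (0, 20)) = 43.566
d((-23, -17), (23, 12)) = 54.3783
d((0, 20), (23, 12)) = 24.3516

Closest pair: (-22, -15) and (-23, -17) with distance 2.2361

The closest pair is (-22, -15) and (-23, -17) with Euclidean distance 2.2361. For 9 points, brute-force pairwise comparison is shown above. For large n, the divide-and-conquer algorithm (sort by x, recurse on halves, check the dividing strip) achieves O(n log n).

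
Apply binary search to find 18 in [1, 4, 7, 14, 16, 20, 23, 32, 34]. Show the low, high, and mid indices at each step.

Binary search for 18 in [1, 4, 7, 14, 16, 20, 23, 32, 34]:

lo=0, hi=8, mid=4, arr[mid]=16 -> 16 < 18, search right half
lo=5, hi=8, mid=6, arr[mid]=23 -> 23 > 18, search left half
lo=5, hi=5, mid=5, arr[mid]=20 -> 20 > 18, search left half
lo=5 > hi=4, target 18 not found

Binary search determines that 18 is not in the array after 3 comparisons. The search space was exhausted without finding the target.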